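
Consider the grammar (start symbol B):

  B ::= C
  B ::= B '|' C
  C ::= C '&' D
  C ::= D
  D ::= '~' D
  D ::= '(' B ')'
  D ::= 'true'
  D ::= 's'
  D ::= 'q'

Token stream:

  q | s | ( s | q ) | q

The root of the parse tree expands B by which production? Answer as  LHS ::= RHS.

B ::= B '|' C

[B [B [B [B [C [D q]]] | [C [D s]]] | [C [D ( [B [B [C [D s]]] | [C [D q]]] )]]] | [C [D q]]]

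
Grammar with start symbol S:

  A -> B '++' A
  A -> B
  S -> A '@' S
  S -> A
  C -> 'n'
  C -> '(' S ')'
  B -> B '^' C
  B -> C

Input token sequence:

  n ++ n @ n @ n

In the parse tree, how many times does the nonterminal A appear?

[S [A [B [C n]] ++ [A [B [C n]]]] @ [S [A [B [C n]]] @ [S [A [B [C n]]]]]]

4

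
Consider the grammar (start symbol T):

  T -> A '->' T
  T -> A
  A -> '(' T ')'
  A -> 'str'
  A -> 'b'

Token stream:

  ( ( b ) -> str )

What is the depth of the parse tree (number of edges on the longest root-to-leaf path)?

6

[T [A ( [T [A ( [T [A b]] )] -> [T [A str]]] )]]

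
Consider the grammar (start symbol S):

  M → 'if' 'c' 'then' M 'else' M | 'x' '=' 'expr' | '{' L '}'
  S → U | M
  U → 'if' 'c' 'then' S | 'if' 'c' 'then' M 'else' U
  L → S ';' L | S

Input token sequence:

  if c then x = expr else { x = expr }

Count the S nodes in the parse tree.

2

[S [M if c then [M x = expr] else [M { [L [S [M x = expr]]] }]]]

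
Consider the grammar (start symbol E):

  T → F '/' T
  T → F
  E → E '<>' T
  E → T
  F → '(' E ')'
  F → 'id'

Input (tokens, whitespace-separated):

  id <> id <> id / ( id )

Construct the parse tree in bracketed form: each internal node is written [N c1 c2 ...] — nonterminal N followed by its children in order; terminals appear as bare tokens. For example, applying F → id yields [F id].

[E [E [E [T [F id]]] <> [T [F id]]] <> [T [F id] / [T [F ( [E [T [F id]]] )]]]]

E
E <> T
E <> T <> T
T <> T <> T
F <> T <> T
id <> T <> T
id <> F <> T
id <> id <> T
id <> id <> F / T
id <> id <> id / T
id <> id <> id / F
id <> id <> id / ( E )
id <> id <> id / ( T )
id <> id <> id / ( F )
id <> id <> id / ( id )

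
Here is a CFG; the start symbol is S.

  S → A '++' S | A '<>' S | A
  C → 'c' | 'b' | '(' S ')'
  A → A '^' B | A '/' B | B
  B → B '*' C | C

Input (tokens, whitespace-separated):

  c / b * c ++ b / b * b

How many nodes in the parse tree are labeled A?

[S [A [A [B [C c]]] / [B [B [C b]] * [C c]]] ++ [S [A [A [B [C b]]] / [B [B [C b]] * [C b]]]]]

4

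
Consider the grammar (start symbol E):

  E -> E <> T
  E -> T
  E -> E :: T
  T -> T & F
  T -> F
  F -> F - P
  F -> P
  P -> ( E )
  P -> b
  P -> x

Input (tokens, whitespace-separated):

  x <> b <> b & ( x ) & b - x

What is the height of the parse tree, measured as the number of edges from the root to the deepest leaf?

9

[E [E [E [T [F [P x]]]] <> [T [F [P b]]]] <> [T [T [T [F [P b]]] & [F [P ( [E [T [F [P x]]]] )]]] & [F [F [P b]] - [P x]]]]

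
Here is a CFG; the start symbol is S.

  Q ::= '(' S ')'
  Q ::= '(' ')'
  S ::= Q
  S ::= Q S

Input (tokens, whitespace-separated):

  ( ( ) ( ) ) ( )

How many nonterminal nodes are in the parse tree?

8

[S [Q ( [S [Q ( )] [S [Q ( )]]] )] [S [Q ( )]]]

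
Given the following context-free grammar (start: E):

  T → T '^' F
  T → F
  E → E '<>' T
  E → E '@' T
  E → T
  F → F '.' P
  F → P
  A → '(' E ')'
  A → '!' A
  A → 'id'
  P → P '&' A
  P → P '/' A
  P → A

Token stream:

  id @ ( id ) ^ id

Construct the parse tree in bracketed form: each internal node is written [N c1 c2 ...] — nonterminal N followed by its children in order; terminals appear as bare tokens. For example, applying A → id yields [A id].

E
E @ T
T @ T
F @ T
P @ T
A @ T
id @ T
id @ T ^ F
id @ F ^ F
id @ P ^ F
id @ A ^ F
id @ ( E ) ^ F
id @ ( T ) ^ F
id @ ( F ) ^ F
id @ ( P ) ^ F
id @ ( A ) ^ F
id @ ( id ) ^ F
id @ ( id ) ^ P
id @ ( id ) ^ A
id @ ( id ) ^ id

[E [E [T [F [P [A id]]]]] @ [T [T [F [P [A ( [E [T [F [P [A id]]]]] )]]]] ^ [F [P [A id]]]]]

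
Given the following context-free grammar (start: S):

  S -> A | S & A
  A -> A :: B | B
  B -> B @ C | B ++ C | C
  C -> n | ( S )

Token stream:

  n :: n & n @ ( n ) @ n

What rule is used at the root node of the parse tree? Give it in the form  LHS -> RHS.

S -> S & A

[S [S [A [A [B [C n]]] :: [B [C n]]]] & [A [B [B [B [C n]] @ [C ( [S [A [B [C n]]]] )]] @ [C n]]]]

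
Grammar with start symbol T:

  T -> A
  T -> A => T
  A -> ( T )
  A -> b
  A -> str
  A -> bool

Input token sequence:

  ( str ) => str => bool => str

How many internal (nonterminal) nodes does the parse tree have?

[T [A ( [T [A str]] )] => [T [A str] => [T [A bool] => [T [A str]]]]]

10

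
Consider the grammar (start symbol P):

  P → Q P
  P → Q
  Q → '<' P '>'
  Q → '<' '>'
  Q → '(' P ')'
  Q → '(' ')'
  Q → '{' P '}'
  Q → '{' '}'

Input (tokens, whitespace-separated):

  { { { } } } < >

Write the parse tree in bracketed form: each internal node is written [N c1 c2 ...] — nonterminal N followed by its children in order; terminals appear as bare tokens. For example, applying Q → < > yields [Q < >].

P
Q P
{ P } P
{ Q } P
{ { P } } P
{ { Q } } P
{ { { } } } P
{ { { } } } Q
{ { { } } } < >

[P [Q { [P [Q { [P [Q { }]] }]] }] [P [Q < >]]]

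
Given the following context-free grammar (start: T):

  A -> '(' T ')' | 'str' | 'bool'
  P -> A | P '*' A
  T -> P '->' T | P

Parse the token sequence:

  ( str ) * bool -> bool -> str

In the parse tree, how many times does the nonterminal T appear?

4

[T [P [P [A ( [T [P [A str]]] )]] * [A bool]] -> [T [P [A bool]] -> [T [P [A str]]]]]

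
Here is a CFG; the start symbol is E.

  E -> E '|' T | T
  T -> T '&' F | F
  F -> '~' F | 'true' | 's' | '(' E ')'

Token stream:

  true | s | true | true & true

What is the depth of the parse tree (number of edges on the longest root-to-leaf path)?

[E [E [E [E [T [F true]]] | [T [F s]]] | [T [F true]]] | [T [T [F true]] & [F true]]]

6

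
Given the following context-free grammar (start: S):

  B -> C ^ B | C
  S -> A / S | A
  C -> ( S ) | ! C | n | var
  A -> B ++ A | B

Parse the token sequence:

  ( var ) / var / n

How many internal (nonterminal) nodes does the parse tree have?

[S [A [B [C ( [S [A [B [C var]]]] )]]] / [S [A [B [C var]]] / [S [A [B [C n]]]]]]

16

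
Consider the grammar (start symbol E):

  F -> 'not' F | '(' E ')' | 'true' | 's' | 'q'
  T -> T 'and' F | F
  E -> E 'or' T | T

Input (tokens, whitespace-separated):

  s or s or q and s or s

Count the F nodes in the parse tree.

[E [E [E [E [T [F s]]] or [T [F s]]] or [T [T [F q]] and [F s]]] or [T [F s]]]

5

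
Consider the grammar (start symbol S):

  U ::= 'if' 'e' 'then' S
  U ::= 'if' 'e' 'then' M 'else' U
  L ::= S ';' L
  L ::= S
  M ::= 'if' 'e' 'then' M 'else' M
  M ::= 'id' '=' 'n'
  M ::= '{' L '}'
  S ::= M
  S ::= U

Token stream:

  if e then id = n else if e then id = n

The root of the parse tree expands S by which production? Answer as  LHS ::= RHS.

S ::= U

[S [U if e then [M id = n] else [U if e then [S [M id = n]]]]]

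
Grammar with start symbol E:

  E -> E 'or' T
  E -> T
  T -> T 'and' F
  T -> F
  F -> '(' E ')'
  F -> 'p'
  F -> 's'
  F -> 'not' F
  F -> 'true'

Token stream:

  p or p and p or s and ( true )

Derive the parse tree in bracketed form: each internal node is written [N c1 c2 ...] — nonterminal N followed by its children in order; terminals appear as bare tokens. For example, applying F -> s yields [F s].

[E [E [E [T [F p]]] or [T [T [F p]] and [F p]]] or [T [T [F s]] and [F ( [E [T [F true]]] )]]]

E
E or T
E or T or T
T or T or T
F or T or T
p or T or T
p or T and F or T
p or F and F or T
p or p and F or T
p or p and p or T
p or p and p or T and F
p or p and p or F and F
p or p and p or s and F
p or p and p or s and ( E )
p or p and p or s and ( T )
p or p and p or s and ( F )
p or p and p or s and ( true )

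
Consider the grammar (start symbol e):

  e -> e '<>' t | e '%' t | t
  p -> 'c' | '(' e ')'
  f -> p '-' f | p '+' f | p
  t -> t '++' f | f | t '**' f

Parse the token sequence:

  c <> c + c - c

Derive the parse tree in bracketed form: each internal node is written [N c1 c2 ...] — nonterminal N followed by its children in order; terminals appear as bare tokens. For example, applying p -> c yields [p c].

[e [e [t [f [p c]]]] <> [t [f [p c] + [f [p c] - [f [p c]]]]]]

e
e <> t
t <> t
f <> t
p <> t
c <> t
c <> f
c <> p + f
c <> c + f
c <> c + p - f
c <> c + c - f
c <> c + c - p
c <> c + c - c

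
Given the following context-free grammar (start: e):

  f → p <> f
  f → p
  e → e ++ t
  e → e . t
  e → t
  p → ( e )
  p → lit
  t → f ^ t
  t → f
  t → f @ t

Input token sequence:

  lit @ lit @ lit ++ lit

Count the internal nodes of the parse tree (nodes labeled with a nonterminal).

[e [e [t [f [p lit]] @ [t [f [p lit]] @ [t [f [p lit]]]]]] ++ [t [f [p lit]]]]

14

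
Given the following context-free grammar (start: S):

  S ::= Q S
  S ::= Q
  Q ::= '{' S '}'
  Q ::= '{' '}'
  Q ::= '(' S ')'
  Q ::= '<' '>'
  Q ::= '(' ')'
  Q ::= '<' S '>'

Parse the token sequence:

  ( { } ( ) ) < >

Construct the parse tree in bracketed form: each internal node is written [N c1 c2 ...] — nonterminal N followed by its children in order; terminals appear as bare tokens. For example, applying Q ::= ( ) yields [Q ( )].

S
Q S
( S ) S
( Q S ) S
( { } S ) S
( { } Q ) S
( { } ( ) ) S
( { } ( ) ) Q
( { } ( ) ) < >

[S [Q ( [S [Q { }] [S [Q ( )]]] )] [S [Q < >]]]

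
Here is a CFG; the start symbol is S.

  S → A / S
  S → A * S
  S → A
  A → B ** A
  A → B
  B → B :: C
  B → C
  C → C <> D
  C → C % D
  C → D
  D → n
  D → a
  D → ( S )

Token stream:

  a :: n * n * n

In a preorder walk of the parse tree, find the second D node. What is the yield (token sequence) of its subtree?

n

[S [A [B [B [C [D a]]] :: [C [D n]]]] * [S [A [B [C [D n]]]] * [S [A [B [C [D n]]]]]]]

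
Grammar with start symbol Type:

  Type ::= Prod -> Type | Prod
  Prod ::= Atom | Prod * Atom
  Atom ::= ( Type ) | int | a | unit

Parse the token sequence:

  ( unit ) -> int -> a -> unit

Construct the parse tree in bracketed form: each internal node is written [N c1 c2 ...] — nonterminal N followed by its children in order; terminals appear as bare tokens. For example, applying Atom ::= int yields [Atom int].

Type
Prod -> Type
Atom -> Type
( Type ) -> Type
( Prod ) -> Type
( Atom ) -> Type
( unit ) -> Type
( unit ) -> Prod -> Type
( unit ) -> Atom -> Type
( unit ) -> int -> Type
( unit ) -> int -> Prod -> Type
( unit ) -> int -> Atom -> Type
( unit ) -> int -> a -> Type
( unit ) -> int -> a -> Prod
( unit ) -> int -> a -> Atom
( unit ) -> int -> a -> unit

[Type [Prod [Atom ( [Type [Prod [Atom unit]]] )]] -> [Type [Prod [Atom int]] -> [Type [Prod [Atom a]] -> [Type [Prod [Atom unit]]]]]]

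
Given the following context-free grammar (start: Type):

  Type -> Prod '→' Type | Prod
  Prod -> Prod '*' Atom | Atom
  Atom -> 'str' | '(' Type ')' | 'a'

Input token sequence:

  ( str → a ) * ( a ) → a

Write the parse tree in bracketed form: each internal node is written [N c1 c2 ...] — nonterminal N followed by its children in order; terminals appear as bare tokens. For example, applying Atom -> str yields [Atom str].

Type
Prod → Type
Prod * Atom → Type
Atom * Atom → Type
( Type ) * Atom → Type
( Prod → Type ) * Atom → Type
( Atom → Type ) * Atom → Type
( str → Type ) * Atom → Type
( str → Prod ) * Atom → Type
( str → Atom ) * Atom → Type
( str → a ) * Atom → Type
( str → a ) * ( Type ) → Type
( str → a ) * ( Prod ) → Type
( str → a ) * ( Atom ) → Type
( str → a ) * ( a ) → Type
( str → a ) * ( a ) → Prod
( str → a ) * ( a ) → Atom
( str → a ) * ( a ) → a

[Type [Prod [Prod [Atom ( [Type [Prod [Atom str]] → [Type [Prod [Atom a]]]] )]] * [Atom ( [Type [Prod [Atom a]]] )]] → [Type [Prod [Atom a]]]]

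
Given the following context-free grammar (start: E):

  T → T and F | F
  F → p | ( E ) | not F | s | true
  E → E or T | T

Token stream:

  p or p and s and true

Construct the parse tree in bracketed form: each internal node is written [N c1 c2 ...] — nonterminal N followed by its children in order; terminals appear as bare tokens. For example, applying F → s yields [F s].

E
E or T
T or T
F or T
p or T
p or T and F
p or T and F and F
p or F and F and F
p or p and F and F
p or p and s and F
p or p and s and true

[E [E [T [F p]]] or [T [T [T [F p]] and [F s]] and [F true]]]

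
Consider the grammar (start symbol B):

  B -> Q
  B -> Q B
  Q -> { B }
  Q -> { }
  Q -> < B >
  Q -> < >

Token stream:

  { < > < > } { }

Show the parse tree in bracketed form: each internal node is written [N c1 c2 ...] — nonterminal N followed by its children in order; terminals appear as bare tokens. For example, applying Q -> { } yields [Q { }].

[B [Q { [B [Q < >] [B [Q < >]]] }] [B [Q { }]]]

B
Q B
{ B } B
{ Q B } B
{ < > B } B
{ < > Q } B
{ < > < > } B
{ < > < > } Q
{ < > < > } { }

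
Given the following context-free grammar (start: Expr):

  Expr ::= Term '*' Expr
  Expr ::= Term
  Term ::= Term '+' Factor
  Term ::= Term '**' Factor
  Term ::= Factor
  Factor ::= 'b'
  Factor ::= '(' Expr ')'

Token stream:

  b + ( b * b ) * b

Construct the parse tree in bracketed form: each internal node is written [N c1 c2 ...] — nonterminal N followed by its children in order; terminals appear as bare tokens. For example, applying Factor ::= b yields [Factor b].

[Expr [Term [Term [Factor b]] + [Factor ( [Expr [Term [Factor b]] * [Expr [Term [Factor b]]]] )]] * [Expr [Term [Factor b]]]]

Expr
Term * Expr
Term + Factor * Expr
Factor + Factor * Expr
b + Factor * Expr
b + ( Expr ) * Expr
b + ( Term * Expr ) * Expr
b + ( Factor * Expr ) * Expr
b + ( b * Expr ) * Expr
b + ( b * Term ) * Expr
b + ( b * Factor ) * Expr
b + ( b * b ) * Expr
b + ( b * b ) * Term
b + ( b * b ) * Factor
b + ( b * b ) * b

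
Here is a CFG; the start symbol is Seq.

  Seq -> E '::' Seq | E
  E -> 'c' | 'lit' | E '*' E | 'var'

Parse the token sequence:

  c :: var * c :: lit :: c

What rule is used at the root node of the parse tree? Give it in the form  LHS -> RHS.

[Seq [E c] :: [Seq [E [E var] * [E c]] :: [Seq [E lit] :: [Seq [E c]]]]]

Seq -> E '::' Seq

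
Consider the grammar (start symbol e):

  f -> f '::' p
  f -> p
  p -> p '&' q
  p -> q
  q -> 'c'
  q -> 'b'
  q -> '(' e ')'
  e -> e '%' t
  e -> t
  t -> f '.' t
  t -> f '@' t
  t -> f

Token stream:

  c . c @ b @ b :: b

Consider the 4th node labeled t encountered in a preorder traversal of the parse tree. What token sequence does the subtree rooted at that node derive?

b :: b

[e [t [f [p [q c]]] . [t [f [p [q c]]] @ [t [f [p [q b]]] @ [t [f [f [p [q b]]] :: [p [q b]]]]]]]]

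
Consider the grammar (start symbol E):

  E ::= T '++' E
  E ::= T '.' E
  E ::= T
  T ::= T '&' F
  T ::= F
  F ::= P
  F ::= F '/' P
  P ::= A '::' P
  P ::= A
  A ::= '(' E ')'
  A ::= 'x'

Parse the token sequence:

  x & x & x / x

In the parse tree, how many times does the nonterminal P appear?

4

[E [T [T [T [F [P [A x]]]] & [F [P [A x]]]] & [F [F [P [A x]]] / [P [A x]]]]]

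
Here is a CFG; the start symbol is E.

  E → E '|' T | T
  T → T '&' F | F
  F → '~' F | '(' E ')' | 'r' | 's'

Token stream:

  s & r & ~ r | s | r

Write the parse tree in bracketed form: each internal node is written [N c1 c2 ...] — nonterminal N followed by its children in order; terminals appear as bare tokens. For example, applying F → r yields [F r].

[E [E [E [T [T [T [F s]] & [F r]] & [F ~ [F r]]]] | [T [F s]]] | [T [F r]]]

E
E | T
E | T | T
T | T | T
T & F | T | T
T & F & F | T | T
F & F & F | T | T
s & F & F | T | T
s & r & F | T | T
s & r & ~ F | T | T
s & r & ~ r | T | T
s & r & ~ r | F | T
s & r & ~ r | s | T
s & r & ~ r | s | F
s & r & ~ r | s | r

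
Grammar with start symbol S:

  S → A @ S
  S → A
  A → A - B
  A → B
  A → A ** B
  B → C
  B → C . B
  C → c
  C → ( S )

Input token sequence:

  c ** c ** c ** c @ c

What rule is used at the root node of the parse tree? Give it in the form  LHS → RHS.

S → A @ S

[S [A [A [A [A [B [C c]]] ** [B [C c]]] ** [B [C c]]] ** [B [C c]]] @ [S [A [B [C c]]]]]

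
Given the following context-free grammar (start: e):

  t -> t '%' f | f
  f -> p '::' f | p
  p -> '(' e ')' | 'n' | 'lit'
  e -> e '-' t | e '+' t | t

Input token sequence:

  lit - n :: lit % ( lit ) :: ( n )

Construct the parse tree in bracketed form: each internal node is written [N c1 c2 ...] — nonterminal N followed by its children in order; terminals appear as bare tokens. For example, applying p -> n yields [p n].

[e [e [t [f [p lit]]]] - [t [t [f [p n] :: [f [p lit]]]] % [f [p ( [e [t [f [p lit]]]] )] :: [f [p ( [e [t [f [p n]]]] )]]]]]

e
e - t
t - t
f - t
p - t
lit - t
lit - t % f
lit - f % f
lit - p :: f % f
lit - n :: f % f
lit - n :: p % f
lit - n :: lit % f
lit - n :: lit % p :: f
lit - n :: lit % ( e ) :: f
lit - n :: lit % ( t ) :: f
lit - n :: lit % ( f ) :: f
lit - n :: lit % ( p ) :: f
lit - n :: lit % ( lit ) :: f
lit - n :: lit % ( lit ) :: p
lit - n :: lit % ( lit ) :: ( e )
lit - n :: lit % ( lit ) :: ( t )
lit - n :: lit % ( lit ) :: ( f )
lit - n :: lit % ( lit ) :: ( p )
lit - n :: lit % ( lit ) :: ( n )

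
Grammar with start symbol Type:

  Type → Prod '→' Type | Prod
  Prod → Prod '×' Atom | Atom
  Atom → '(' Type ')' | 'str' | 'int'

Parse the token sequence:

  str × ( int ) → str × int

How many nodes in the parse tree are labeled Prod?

5

[Type [Prod [Prod [Atom str]] × [Atom ( [Type [Prod [Atom int]]] )]] → [Type [Prod [Prod [Atom str]] × [Atom int]]]]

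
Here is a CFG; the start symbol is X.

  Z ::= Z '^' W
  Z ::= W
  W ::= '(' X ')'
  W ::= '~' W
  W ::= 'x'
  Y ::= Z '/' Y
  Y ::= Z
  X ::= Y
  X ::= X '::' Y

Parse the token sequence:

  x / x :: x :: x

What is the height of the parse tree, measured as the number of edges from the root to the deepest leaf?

[X [X [X [Y [Z [W x]] / [Y [Z [W x]]]]] :: [Y [Z [W x]]]] :: [Y [Z [W x]]]]

7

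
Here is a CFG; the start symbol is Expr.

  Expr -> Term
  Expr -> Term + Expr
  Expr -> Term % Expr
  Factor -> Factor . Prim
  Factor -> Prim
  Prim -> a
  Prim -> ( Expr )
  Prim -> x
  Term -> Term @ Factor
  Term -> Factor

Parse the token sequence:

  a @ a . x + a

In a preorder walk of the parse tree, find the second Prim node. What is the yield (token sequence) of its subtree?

a

[Expr [Term [Term [Factor [Prim a]]] @ [Factor [Factor [Prim a]] . [Prim x]]] + [Expr [Term [Factor [Prim a]]]]]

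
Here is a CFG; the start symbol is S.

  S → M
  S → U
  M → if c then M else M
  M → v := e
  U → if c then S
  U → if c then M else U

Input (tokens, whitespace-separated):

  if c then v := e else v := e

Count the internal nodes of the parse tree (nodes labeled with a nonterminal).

4

[S [M if c then [M v := e] else [M v := e]]]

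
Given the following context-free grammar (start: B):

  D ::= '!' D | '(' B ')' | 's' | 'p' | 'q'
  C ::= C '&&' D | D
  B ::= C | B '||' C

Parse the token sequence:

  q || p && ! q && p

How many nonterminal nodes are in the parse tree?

11

[B [B [C [D q]]] || [C [C [C [D p]] && [D ! [D q]]] && [D p]]]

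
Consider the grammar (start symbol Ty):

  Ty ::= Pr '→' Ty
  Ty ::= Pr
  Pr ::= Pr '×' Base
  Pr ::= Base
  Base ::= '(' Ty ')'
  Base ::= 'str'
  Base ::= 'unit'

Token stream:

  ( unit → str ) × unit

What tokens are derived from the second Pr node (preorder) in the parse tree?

[Ty [Pr [Pr [Base ( [Ty [Pr [Base unit]] → [Ty [Pr [Base str]]]] )]] × [Base unit]]]

( unit → str )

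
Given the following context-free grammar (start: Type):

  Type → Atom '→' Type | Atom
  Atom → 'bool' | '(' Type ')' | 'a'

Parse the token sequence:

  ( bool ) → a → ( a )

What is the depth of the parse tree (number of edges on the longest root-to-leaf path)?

6

[Type [Atom ( [Type [Atom bool]] )] → [Type [Atom a] → [Type [Atom ( [Type [Atom a]] )]]]]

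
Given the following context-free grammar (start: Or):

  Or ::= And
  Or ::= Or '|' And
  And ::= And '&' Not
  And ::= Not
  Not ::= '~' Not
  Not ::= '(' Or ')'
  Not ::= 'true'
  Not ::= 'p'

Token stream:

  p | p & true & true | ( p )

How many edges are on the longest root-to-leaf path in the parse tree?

6

[Or [Or [Or [And [Not p]]] | [And [And [And [Not p]] & [Not true]] & [Not true]]] | [And [Not ( [Or [And [Not p]]] )]]]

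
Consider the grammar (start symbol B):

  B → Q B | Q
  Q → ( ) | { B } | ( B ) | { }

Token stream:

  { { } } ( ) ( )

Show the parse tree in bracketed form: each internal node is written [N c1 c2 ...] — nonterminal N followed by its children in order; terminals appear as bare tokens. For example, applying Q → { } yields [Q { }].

B
Q B
{ B } B
{ Q } B
{ { } } B
{ { } } Q B
{ { } } ( ) B
{ { } } ( ) Q
{ { } } ( ) ( )

[B [Q { [B [Q { }]] }] [B [Q ( )] [B [Q ( )]]]]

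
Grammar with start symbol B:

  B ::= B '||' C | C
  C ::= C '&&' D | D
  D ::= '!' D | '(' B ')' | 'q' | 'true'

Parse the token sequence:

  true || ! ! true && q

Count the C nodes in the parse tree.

[B [B [C [D true]]] || [C [C [D ! [D ! [D true]]]] && [D q]]]

3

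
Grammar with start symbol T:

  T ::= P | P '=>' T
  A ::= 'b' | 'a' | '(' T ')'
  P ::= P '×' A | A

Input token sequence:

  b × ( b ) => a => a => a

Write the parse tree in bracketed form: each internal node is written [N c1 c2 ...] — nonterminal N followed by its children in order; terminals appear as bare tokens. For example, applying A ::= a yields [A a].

[T [P [P [A b]] × [A ( [T [P [A b]]] )]] => [T [P [A a]] => [T [P [A a]] => [T [P [A a]]]]]]

T
P => T
P × A => T
A × A => T
b × A => T
b × ( T ) => T
b × ( P ) => T
b × ( A ) => T
b × ( b ) => T
b × ( b ) => P => T
b × ( b ) => A => T
b × ( b ) => a => T
b × ( b ) => a => P => T
b × ( b ) => a => A => T
b × ( b ) => a => a => T
b × ( b ) => a => a => P
b × ( b ) => a => a => A
b × ( b ) => a => a => a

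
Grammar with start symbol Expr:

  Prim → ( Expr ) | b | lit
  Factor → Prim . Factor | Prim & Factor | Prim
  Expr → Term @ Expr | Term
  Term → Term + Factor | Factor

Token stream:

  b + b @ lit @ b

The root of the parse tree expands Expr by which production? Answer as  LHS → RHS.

Expr → Term @ Expr

[Expr [Term [Term [Factor [Prim b]]] + [Factor [Prim b]]] @ [Expr [Term [Factor [Prim lit]]] @ [Expr [Term [Factor [Prim b]]]]]]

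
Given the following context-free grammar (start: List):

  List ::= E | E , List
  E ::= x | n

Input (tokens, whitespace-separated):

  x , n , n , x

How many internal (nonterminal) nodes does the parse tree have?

8

[List [E x] , [List [E n] , [List [E n] , [List [E x]]]]]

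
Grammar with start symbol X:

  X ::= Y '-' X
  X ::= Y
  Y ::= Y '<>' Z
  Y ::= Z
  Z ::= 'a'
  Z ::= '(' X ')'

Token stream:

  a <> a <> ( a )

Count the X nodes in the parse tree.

2

[X [Y [Y [Y [Z a]] <> [Z a]] <> [Z ( [X [Y [Z a]]] )]]]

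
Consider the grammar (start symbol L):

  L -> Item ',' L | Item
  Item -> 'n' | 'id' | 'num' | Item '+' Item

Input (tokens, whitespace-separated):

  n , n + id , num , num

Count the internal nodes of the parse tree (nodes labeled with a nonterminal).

[L [Item n] , [L [Item [Item n] + [Item id]] , [L [Item num] , [L [Item num]]]]]

10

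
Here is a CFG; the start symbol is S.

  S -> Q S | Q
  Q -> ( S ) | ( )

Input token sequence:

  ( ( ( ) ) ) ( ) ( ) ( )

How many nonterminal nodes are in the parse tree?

12

[S [Q ( [S [Q ( [S [Q ( )]] )]] )] [S [Q ( )] [S [Q ( )] [S [Q ( )]]]]]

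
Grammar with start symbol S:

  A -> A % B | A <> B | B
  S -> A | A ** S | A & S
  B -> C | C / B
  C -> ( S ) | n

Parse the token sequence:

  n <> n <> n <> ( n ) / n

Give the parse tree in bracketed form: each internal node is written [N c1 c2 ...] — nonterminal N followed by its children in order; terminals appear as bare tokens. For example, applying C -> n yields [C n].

[S [A [A [A [A [B [C n]]] <> [B [C n]]] <> [B [C n]]] <> [B [C ( [S [A [B [C n]]]] )] / [B [C n]]]]]

S
A
A <> B
A <> B <> B
A <> B <> B <> B
B <> B <> B <> B
C <> B <> B <> B
n <> B <> B <> B
n <> C <> B <> B
n <> n <> B <> B
n <> n <> C <> B
n <> n <> n <> B
n <> n <> n <> C / B
n <> n <> n <> ( S ) / B
n <> n <> n <> ( A ) / B
n <> n <> n <> ( B ) / B
n <> n <> n <> ( C ) / B
n <> n <> n <> ( n ) / B
n <> n <> n <> ( n ) / C
n <> n <> n <> ( n ) / n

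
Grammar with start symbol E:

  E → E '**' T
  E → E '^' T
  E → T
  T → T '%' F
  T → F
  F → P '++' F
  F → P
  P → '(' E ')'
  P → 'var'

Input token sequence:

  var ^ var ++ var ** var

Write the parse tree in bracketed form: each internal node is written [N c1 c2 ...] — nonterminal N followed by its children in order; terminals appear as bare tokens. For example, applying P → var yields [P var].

[E [E [E [T [F [P var]]]] ^ [T [F [P var] ++ [F [P var]]]]] ** [T [F [P var]]]]

E
E ** T
E ^ T ** T
T ^ T ** T
F ^ T ** T
P ^ T ** T
var ^ T ** T
var ^ F ** T
var ^ P ++ F ** T
var ^ var ++ F ** T
var ^ var ++ P ** T
var ^ var ++ var ** T
var ^ var ++ var ** F
var ^ var ++ var ** P
var ^ var ++ var ** var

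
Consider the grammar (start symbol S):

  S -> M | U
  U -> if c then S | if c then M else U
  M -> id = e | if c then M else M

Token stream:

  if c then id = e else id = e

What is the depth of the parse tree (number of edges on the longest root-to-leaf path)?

[S [M if c then [M id = e] else [M id = e]]]

3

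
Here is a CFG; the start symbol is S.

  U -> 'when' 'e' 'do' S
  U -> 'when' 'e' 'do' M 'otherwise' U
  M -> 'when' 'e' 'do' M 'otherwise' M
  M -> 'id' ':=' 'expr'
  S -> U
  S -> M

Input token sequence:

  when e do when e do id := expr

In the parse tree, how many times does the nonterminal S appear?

[S [U when e do [S [U when e do [S [M id := expr]]]]]]

3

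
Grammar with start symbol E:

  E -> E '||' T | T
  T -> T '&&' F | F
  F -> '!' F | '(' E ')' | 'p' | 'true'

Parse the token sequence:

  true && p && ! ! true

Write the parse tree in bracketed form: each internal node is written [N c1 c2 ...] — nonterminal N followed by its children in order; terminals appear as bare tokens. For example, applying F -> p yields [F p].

[E [T [T [T [F true]] && [F p]] && [F ! [F ! [F true]]]]]

E
T
T && F
T && F && F
F && F && F
true && F && F
true && p && F
true && p && ! F
true && p && ! ! F
true && p && ! ! true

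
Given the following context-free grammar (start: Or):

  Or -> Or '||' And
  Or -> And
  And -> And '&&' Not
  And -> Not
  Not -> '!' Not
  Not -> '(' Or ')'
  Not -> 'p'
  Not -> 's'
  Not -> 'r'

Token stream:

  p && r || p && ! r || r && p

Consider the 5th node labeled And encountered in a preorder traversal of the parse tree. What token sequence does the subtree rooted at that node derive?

r && p

[Or [Or [Or [And [And [Not p]] && [Not r]]] || [And [And [Not p]] && [Not ! [Not r]]]] || [And [And [Not r]] && [Not p]]]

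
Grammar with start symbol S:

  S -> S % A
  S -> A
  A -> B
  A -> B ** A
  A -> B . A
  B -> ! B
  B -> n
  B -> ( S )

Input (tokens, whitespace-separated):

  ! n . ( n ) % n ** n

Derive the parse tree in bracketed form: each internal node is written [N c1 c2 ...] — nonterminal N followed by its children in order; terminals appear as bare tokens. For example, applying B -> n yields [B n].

[S [S [A [B ! [B n]] . [A [B ( [S [A [B n]]] )]]]] % [A [B n] ** [A [B n]]]]

S
S % A
A % A
B . A % A
! B . A % A
! n . A % A
! n . B % A
! n . ( S ) % A
! n . ( A ) % A
! n . ( B ) % A
! n . ( n ) % A
! n . ( n ) % B ** A
! n . ( n ) % n ** A
! n . ( n ) % n ** B
! n . ( n ) % n ** n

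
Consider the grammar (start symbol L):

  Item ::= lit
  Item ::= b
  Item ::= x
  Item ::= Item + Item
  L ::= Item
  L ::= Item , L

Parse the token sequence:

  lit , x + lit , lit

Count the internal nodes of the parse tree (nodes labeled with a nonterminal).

8

[L [Item lit] , [L [Item [Item x] + [Item lit]] , [L [Item lit]]]]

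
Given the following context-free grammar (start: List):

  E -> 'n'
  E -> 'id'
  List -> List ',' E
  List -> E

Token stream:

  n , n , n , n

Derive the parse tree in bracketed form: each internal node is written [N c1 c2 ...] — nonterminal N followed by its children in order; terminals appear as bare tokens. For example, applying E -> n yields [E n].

[List [List [List [List [E n]] , [E n]] , [E n]] , [E n]]

List
List , E
List , E , E
List , E , E , E
E , E , E , E
n , E , E , E
n , n , E , E
n , n , n , E
n , n , n , n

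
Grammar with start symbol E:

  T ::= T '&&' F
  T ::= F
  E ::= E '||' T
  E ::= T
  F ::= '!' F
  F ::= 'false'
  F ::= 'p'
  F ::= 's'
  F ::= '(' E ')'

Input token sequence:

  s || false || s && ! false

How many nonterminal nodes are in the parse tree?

[E [E [E [T [F s]]] || [T [F false]]] || [T [T [F s]] && [F ! [F false]]]]

12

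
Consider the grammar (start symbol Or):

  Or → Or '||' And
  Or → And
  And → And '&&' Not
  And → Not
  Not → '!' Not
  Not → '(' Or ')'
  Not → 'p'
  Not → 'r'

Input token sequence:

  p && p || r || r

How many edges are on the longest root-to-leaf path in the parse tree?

[Or [Or [Or [And [And [Not p]] && [Not p]]] || [And [Not r]]] || [And [Not r]]]

6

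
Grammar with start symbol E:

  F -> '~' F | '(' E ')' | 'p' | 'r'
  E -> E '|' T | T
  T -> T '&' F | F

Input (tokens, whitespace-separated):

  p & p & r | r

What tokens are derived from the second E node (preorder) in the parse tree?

[E [E [T [T [T [F p]] & [F p]] & [F r]]] | [T [F r]]]

p & p & r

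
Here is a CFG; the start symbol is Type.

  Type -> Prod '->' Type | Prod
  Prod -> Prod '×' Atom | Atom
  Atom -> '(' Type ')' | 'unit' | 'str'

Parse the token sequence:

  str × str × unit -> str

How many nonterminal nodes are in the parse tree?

[Type [Prod [Prod [Prod [Atom str]] × [Atom str]] × [Atom unit]] -> [Type [Prod [Atom str]]]]

10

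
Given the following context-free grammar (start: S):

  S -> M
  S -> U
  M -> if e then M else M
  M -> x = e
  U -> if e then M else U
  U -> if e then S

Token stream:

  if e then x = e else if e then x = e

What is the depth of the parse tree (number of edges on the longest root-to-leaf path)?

5

[S [U if e then [M x = e] else [U if e then [S [M x = e]]]]]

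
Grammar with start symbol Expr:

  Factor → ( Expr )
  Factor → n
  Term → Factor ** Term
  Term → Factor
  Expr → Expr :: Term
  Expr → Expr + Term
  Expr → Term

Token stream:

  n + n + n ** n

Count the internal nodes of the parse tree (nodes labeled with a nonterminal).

[Expr [Expr [Expr [Term [Factor n]]] + [Term [Factor n]]] + [Term [Factor n] ** [Term [Factor n]]]]

11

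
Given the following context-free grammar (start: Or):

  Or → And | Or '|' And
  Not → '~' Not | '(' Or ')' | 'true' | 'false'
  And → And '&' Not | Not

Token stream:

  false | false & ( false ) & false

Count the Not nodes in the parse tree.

5

[Or [Or [And [Not false]]] | [And [And [And [Not false]] & [Not ( [Or [And [Not false]]] )]] & [Not false]]]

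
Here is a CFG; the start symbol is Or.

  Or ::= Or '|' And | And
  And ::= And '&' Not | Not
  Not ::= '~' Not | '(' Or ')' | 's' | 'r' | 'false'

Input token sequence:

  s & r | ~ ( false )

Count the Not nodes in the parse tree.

[Or [Or [And [And [Not s]] & [Not r]]] | [And [Not ~ [Not ( [Or [And [Not false]]] )]]]]

5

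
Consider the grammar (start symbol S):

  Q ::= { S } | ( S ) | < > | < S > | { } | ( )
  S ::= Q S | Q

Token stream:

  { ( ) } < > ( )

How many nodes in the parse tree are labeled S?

[S [Q { [S [Q ( )]] }] [S [Q < >] [S [Q ( )]]]]

4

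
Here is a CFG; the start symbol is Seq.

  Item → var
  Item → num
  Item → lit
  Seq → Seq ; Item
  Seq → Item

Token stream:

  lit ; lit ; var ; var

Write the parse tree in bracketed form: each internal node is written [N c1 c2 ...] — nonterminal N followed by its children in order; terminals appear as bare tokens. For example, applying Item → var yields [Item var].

[Seq [Seq [Seq [Seq [Item lit]] ; [Item lit]] ; [Item var]] ; [Item var]]

Seq
Seq ; Item
Seq ; Item ; Item
Seq ; Item ; Item ; Item
Item ; Item ; Item ; Item
lit ; Item ; Item ; Item
lit ; lit ; Item ; Item
lit ; lit ; var ; Item
lit ; lit ; var ; var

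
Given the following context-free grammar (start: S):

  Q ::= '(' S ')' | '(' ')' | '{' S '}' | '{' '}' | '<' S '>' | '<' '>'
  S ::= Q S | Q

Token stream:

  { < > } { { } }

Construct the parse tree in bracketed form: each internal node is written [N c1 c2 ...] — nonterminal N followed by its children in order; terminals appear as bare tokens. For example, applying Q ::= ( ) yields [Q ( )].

S
Q S
{ S } S
{ Q } S
{ < > } S
{ < > } Q
{ < > } { S }
{ < > } { Q }
{ < > } { { } }

[S [Q { [S [Q < >]] }] [S [Q { [S [Q { }]] }]]]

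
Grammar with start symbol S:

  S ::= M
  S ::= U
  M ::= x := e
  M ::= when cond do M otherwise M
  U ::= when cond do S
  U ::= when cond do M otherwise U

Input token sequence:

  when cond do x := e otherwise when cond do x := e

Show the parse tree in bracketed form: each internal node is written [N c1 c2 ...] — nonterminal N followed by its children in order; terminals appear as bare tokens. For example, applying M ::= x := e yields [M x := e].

S
U
when cond do M otherwise U
when cond do x := e otherwise U
when cond do x := e otherwise when cond do S
when cond do x := e otherwise when cond do M
when cond do x := e otherwise when cond do x := e

[S [U when cond do [M x := e] otherwise [U when cond do [S [M x := e]]]]]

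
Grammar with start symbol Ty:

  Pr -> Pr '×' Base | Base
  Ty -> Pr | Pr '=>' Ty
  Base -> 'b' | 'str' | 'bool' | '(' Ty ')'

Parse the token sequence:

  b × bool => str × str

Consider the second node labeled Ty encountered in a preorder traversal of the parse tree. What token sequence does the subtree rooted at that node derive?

str × str

[Ty [Pr [Pr [Base b]] × [Base bool]] => [Ty [Pr [Pr [Base str]] × [Base str]]]]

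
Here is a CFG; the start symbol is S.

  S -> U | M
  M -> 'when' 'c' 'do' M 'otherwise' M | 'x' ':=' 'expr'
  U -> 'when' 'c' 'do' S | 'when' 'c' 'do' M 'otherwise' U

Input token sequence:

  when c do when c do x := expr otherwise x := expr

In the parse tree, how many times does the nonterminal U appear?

1

[S [U when c do [S [M when c do [M x := expr] otherwise [M x := expr]]]]]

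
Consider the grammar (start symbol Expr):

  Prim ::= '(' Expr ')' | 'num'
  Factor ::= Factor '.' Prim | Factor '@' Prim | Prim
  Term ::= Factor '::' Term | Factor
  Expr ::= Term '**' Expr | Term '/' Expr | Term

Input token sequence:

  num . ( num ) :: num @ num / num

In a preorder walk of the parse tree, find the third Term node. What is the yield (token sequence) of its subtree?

num @ num

[Expr [Term [Factor [Factor [Prim num]] . [Prim ( [Expr [Term [Factor [Prim num]]]] )]] :: [Term [Factor [Factor [Prim num]] @ [Prim num]]]] / [Expr [Term [Factor [Prim num]]]]]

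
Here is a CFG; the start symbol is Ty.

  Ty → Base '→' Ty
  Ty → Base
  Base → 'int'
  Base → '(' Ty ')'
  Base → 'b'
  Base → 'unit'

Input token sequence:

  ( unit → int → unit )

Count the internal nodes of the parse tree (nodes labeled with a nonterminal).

8

[Ty [Base ( [Ty [Base unit] → [Ty [Base int] → [Ty [Base unit]]]] )]]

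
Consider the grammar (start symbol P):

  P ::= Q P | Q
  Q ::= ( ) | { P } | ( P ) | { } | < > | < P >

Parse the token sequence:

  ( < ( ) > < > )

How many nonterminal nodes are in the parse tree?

8

[P [Q ( [P [Q < [P [Q ( )]] >] [P [Q < >]]] )]]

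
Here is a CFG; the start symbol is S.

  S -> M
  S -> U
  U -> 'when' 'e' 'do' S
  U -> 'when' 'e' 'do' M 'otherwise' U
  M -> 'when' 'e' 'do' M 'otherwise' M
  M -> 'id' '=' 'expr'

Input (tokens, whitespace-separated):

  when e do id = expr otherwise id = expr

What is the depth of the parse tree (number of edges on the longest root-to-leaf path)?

[S [M when e do [M id = expr] otherwise [M id = expr]]]

3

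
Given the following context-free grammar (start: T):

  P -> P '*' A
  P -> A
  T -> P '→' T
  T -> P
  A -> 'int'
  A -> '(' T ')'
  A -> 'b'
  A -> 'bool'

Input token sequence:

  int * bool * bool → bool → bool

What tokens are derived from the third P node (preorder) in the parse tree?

int

[T [P [P [P [A int]] * [A bool]] * [A bool]] → [T [P [A bool]] → [T [P [A bool]]]]]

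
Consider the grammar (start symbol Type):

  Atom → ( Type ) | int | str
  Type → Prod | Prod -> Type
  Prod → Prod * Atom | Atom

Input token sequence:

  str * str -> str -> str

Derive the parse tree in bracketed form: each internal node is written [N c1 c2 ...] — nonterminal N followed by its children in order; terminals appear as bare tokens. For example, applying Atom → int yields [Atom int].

Type
Prod -> Type
Prod * Atom -> Type
Atom * Atom -> Type
str * Atom -> Type
str * str -> Type
str * str -> Prod -> Type
str * str -> Atom -> Type
str * str -> str -> Type
str * str -> str -> Prod
str * str -> str -> Atom
str * str -> str -> str

[Type [Prod [Prod [Atom str]] * [Atom str]] -> [Type [Prod [Atom str]] -> [Type [Prod [Atom str]]]]]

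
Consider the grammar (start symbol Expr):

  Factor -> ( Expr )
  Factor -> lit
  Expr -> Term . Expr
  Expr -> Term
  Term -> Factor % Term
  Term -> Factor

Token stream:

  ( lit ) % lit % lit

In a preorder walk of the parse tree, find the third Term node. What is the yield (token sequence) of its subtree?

lit % lit

[Expr [Term [Factor ( [Expr [Term [Factor lit]]] )] % [Term [Factor lit] % [Term [Factor lit]]]]]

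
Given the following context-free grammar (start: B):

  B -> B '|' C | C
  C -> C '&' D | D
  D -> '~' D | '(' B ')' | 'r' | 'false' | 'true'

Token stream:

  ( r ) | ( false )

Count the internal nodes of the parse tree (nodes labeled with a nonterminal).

[B [B [C [D ( [B [C [D r]]] )]]] | [C [D ( [B [C [D false]]] )]]]

12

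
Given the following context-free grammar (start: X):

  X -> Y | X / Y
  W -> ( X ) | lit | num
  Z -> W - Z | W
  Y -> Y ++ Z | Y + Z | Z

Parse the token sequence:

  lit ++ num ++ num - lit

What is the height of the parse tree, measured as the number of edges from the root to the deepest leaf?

[X [Y [Y [Y [Z [W lit]]] ++ [Z [W num]]] ++ [Z [W num] - [Z [W lit]]]]]

6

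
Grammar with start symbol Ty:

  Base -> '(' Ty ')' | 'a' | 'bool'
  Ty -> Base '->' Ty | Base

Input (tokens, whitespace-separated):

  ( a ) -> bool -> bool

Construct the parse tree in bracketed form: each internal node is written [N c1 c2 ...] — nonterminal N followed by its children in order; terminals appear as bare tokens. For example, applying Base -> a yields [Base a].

[Ty [Base ( [Ty [Base a]] )] -> [Ty [Base bool] -> [Ty [Base bool]]]]

Ty
Base -> Ty
( Ty ) -> Ty
( Base ) -> Ty
( a ) -> Ty
( a ) -> Base -> Ty
( a ) -> bool -> Ty
( a ) -> bool -> Base
( a ) -> bool -> bool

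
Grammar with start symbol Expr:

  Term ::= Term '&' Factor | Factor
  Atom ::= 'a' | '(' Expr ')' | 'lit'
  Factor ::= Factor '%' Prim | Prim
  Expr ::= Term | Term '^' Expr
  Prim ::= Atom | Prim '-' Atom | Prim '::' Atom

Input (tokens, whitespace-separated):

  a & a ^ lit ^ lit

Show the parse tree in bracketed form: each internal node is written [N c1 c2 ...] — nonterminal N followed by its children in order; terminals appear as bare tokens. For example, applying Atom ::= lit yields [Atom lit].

[Expr [Term [Term [Factor [Prim [Atom a]]]] & [Factor [Prim [Atom a]]]] ^ [Expr [Term [Factor [Prim [Atom lit]]]] ^ [Expr [Term [Factor [Prim [Atom lit]]]]]]]

Expr
Term ^ Expr
Term & Factor ^ Expr
Factor & Factor ^ Expr
Prim & Factor ^ Expr
Atom & Factor ^ Expr
a & Factor ^ Expr
a & Prim ^ Expr
a & Atom ^ Expr
a & a ^ Expr
a & a ^ Term ^ Expr
a & a ^ Factor ^ Expr
a & a ^ Prim ^ Expr
a & a ^ Atom ^ Expr
a & a ^ lit ^ Expr
a & a ^ lit ^ Term
a & a ^ lit ^ Factor
a & a ^ lit ^ Prim
a & a ^ lit ^ Atom
a & a ^ lit ^ lit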